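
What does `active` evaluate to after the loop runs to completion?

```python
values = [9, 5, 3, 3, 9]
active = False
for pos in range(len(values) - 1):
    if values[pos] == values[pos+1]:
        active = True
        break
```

Let's trace through this code step by step.

Initialize: values = [9, 5, 3, 3, 9]
Initialize: active = False
Entering loop: for pos in range(len(values) - 1):
After iteration 1: pos = 0, active = False
After iteration 2: pos = 1, active = False
After iteration 3: pos = 2, active = True
Loop ends.

Final answer: True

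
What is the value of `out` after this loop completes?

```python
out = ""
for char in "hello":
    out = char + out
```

Let's trace through this code step by step.

Initialize: out = ''
Entering loop: for char in "hello":
After iteration 1: char = 'h', out = 'h'
After iteration 2: char = 'e', out = 'eh'
After iteration 3: char = 'l', out = 'leh'
After iteration 4: char = 'l', out = 'lleh'
After iteration 5: char = 'o', out = 'olleh'
Loop ends.

Final answer: 'olleh'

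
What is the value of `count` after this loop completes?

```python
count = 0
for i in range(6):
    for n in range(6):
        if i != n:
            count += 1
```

Let's trace through this code step by step.

Initialize: count = 0
Entering loop: for i in range(6):
After iteration 1: i = 0, count = 5
After iteration 2: i = 1, count = 10
After iteration 3: i = 2, count = 15
After iteration 4: i = 3, count = 20
After iteration 5: i = 4, count = 25
After iteration 6: i = 5, count = 30
Loop ends.

Final answer: 30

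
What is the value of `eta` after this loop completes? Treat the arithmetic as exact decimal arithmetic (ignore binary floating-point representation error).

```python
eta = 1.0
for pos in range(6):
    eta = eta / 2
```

Let's trace through this code step by step.

Initialize: eta = 1.0
Entering loop: for pos in range(6):
After iteration 1: pos = 0, eta = 0.5
After iteration 2: pos = 1, eta = 0.25
After iteration 3: pos = 2, eta = 0.125
After iteration 4: pos = 3, eta = 0.0625
After iteration 5: pos = 4, eta = 0.03125
After iteration 6: pos = 5, eta = 0.015625
Loop ends.

Final answer: 0.015625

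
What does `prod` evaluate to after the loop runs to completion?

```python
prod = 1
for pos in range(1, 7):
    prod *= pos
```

Let's trace through this code step by step.

Initialize: prod = 1
Entering loop: for pos in range(1, 7):
After iteration 1: pos = 1, prod = 1
After iteration 2: pos = 2, prod = 2
After iteration 3: pos = 3, prod = 6
After iteration 4: pos = 4, prod = 24
After iteration 5: pos = 5, prod = 120
After iteration 6: pos = 6, prod = 720
Loop ends.

Final answer: 720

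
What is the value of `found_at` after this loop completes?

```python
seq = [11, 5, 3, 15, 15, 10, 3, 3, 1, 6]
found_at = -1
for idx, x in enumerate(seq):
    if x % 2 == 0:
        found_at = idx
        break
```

Let's trace through this code step by step.

Initialize: seq = [11, 5, 3, 15, 15, 10, 3, 3, 1, 6]
Initialize: found_at = -1
Entering loop: for idx, x in enumerate(seq):
After iteration 1: idx = 0, x = 11, found_at = -1
After iteration 2: idx = 1, x = 5, found_at = -1
After iteration 3: idx = 2, x = 3, found_at = -1
After iteration 4: idx = 3, x = 15, found_at = -1
After iteration 5: idx = 4, x = 15, found_at = -1
After iteration 6: idx = 5, x = 10, found_at = 5
Loop ends.

Final answer: 5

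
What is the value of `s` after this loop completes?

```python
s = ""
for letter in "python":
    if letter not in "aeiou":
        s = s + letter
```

Let's trace through this code step by step.

Initialize: s = ''
Entering loop: for letter in "python":
After iteration 1: letter = 'p', s = 'p'
After iteration 2: letter = 'y', s = 'py'
After iteration 3: letter = 't', s = 'pyt'
After iteration 4: letter = 'h', s = 'pyth'
After iteration 5: letter = 'o', s = 'pyth'
After iteration 6: letter = 'n', s = 'pythn'
Loop ends.

Final answer: 'pythn'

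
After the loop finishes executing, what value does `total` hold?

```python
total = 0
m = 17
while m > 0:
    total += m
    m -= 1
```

Let's trace through this code step by step.

Initialize: total = 0
Initialize: m = 17
Entering loop: while m > 0:
After iteration 1: total = 17, m = 16
After iteration 2: total = 33, m = 15
After iteration 3: total = 48, m = 14
After iteration 4: total = 62, m = 13
After iteration 5: total = 75, m = 12
After iteration 6: total = 87, m = 11
After iteration 7: total = 98, m = 10
After iteration 8: total = 108, m = 9
After iteration 9: total = 117, m = 8
After iteration 10: total = 125, m = 7
After iteration 11: total = 132, m = 6
After iteration 12: total = 138, m = 5
After iteration 13: total = 143, m = 4
After iteration 14: total = 147, m = 3
After iteration 15: total = 150, m = 2
After iteration 16: total = 152, m = 1
After iteration 17: total = 153, m = 0
Loop ends.

Final answer: 153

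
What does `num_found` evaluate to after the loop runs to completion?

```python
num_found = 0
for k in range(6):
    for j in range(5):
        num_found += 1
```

Let's trace through this code step by step.

Initialize: num_found = 0
Entering loop: for k in range(6):
After iteration 1: k = 0, num_found = 5
After iteration 2: k = 1, num_found = 10
After iteration 3: k = 2, num_found = 15
After iteration 4: k = 3, num_found = 20
After iteration 5: k = 4, num_found = 25
After iteration 6: k = 5, num_found = 30
Loop ends.

Final answer: 30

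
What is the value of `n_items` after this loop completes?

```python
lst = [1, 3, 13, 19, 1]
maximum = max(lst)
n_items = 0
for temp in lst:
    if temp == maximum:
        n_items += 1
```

Let's trace through this code step by step.

Initialize: lst = [1, 3, 13, 19, 1]
Initialize: maximum = 19
Initialize: n_items = 0
Entering loop: for temp in lst:
After iteration 1: temp = 1, n_items = 0
After iteration 2: temp = 3, n_items = 0
After iteration 3: temp = 13, n_items = 0
After iteration 4: temp = 19, n_items = 1
After iteration 5: temp = 1, n_items = 1
Loop ends.

Final answer: 1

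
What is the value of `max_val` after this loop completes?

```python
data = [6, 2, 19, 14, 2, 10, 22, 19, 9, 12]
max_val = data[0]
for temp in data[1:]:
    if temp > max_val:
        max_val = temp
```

Let's trace through this code step by step.

Initialize: data = [6, 2, 19, 14, 2, 10, 22, 19, 9, 12]
Initialize: max_val = 6
Entering loop: for temp in data[1:]:
After iteration 1: temp = 2, max_val = 6
After iteration 2: temp = 19, max_val = 19
After iteration 3: temp = 14, max_val = 19
After iteration 4: temp = 2, max_val = 19
After iteration 5: temp = 10, max_val = 19
After iteration 6: temp = 22, max_val = 22
After iteration 7: temp = 19, max_val = 22
After iteration 8: temp = 9, max_val = 22
After iteration 9: temp = 12, max_val = 22
Loop ends.

Final answer: 22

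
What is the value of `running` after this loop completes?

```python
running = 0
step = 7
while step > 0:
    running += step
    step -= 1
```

Let's trace through this code step by step.

Initialize: running = 0
Initialize: step = 7
Entering loop: while step > 0:
After iteration 1: running = 7, step = 6
After iteration 2: running = 13, step = 5
After iteration 3: running = 18, step = 4
After iteration 4: running = 22, step = 3
After iteration 5: running = 25, step = 2
After iteration 6: running = 27, step = 1
After iteration 7: running = 28, step = 0
Loop ends.

Final answer: 28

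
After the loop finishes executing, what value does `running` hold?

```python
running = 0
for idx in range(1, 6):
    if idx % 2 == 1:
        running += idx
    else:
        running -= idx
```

Let's trace through this code step by step.

Initialize: running = 0
Entering loop: for idx in range(1, 6):
After iteration 1: idx = 1, running = 1
After iteration 2: idx = 2, running = -1
After iteration 3: idx = 3, running = 2
After iteration 4: idx = 4, running = -2
After iteration 5: idx = 5, running = 3
Loop ends.

Final answer: 3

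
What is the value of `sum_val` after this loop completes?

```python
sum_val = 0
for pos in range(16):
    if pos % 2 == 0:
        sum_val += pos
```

Let's trace through this code step by step.

Initialize: sum_val = 0
Entering loop: for pos in range(16):
After iteration 1: pos = 0, sum_val = 0
After iteration 2: pos = 1, sum_val = 0
After iteration 3: pos = 2, sum_val = 2
After iteration 4: pos = 3, sum_val = 2
After iteration 5: pos = 4, sum_val = 6
After iteration 6: pos = 5, sum_val = 6
After iteration 7: pos = 6, sum_val = 12
After iteration 8: pos = 7, sum_val = 12
After iteration 9: pos = 8, sum_val = 20
After iteration 10: pos = 9, sum_val = 20
After iteration 11: pos = 10, sum_val = 30
After iteration 12: pos = 11, sum_val = 30
After iteration 13: pos = 12, sum_val = 42
After iteration 14: pos = 13, sum_val = 42
After iteration 15: pos = 14, sum_val = 56
After iteration 16: pos = 15, sum_val = 56
Loop ends.

Final answer: 56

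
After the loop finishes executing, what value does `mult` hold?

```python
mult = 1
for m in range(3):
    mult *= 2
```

Let's trace through this code step by step.

Initialize: mult = 1
Entering loop: for m in range(3):
After iteration 1: m = 0, mult = 2
After iteration 2: m = 1, mult = 4
After iteration 3: m = 2, mult = 8
Loop ends.

Final answer: 8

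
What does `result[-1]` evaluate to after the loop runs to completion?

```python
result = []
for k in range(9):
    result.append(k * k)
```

Let's trace through this code step by step.

Initialize: result = []
Entering loop: for k in range(9):
After iteration 1: k = 0, result = [0]
After iteration 2: k = 1, result = [0, 1]
After iteration 3: k = 2, result = [0, 1, 4]
After iteration 4: k = 3, result = [0, 1, 4, 9]
After iteration 5: k = 4, result = [0, 1, 4, 9, 16]
After iteration 6: k = 5, result = [0, 1, 4, 9, 16, 25]
After iteration 7: k = 6, result = [0, 1, 4, 9, 16, 25, 36]
After iteration 8: k = 7, result = [0, 1, 4, 9, 16, 25, 36, 49]
After iteration 9: k = 8, result = [0, 1, 4, 9, 16, 25, 36, 49, 64]
Loop ends.
result[-1] = 64

Final answer: 64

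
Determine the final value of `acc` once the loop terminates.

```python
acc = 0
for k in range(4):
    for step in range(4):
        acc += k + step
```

Let's trace through this code step by step.

Initialize: acc = 0
Entering loop: for k in range(4):
After iteration 1: k = 0, acc = 6
After iteration 2: k = 1, acc = 16
After iteration 3: k = 2, acc = 30
After iteration 4: k = 3, acc = 48
Loop ends.

Final answer: 48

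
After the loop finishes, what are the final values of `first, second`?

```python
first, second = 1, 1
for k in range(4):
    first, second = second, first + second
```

Let's trace through this code step by step.

Initialize: first = 1
Initialize: second = 1
Entering loop: for k in range(4):
After iteration 1: k = 0, first = 1, second = 2
After iteration 2: k = 1, first = 2, second = 3
After iteration 3: k = 2, first = 3, second = 5
After iteration 4: k = 3, first = 5, second = 8
Loop ends.

Final answer: 5, 8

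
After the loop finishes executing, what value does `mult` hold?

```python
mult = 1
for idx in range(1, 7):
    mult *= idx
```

Let's trace through this code step by step.

Initialize: mult = 1
Entering loop: for idx in range(1, 7):
After iteration 1: idx = 1, mult = 1
After iteration 2: idx = 2, mult = 2
After iteration 3: idx = 3, mult = 6
After iteration 4: idx = 4, mult = 24
After iteration 5: idx = 5, mult = 120
After iteration 6: idx = 6, mult = 720
Loop ends.

Final answer: 720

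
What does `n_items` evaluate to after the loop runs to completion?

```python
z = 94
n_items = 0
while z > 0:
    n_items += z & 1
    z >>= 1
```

Let's trace through this code step by step.

Initialize: z = 94
Initialize: n_items = 0
Entering loop: while z > 0:
After iteration 1: z = 47, n_items = 0
After iteration 2: z = 23, n_items = 1
After iteration 3: z = 11, n_items = 2
After iteration 4: z = 5, n_items = 3
After iteration 5: z = 2, n_items = 4
After iteration 6: z = 1, n_items = 4
After iteration 7: z = 0, n_items = 5
Loop ends.

Final answer: 5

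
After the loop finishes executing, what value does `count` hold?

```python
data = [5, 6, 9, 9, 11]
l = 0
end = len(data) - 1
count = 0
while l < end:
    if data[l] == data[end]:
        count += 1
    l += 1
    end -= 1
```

Let's trace through this code step by step.

Initialize: data = [5, 6, 9, 9, 11]
Initialize: l = 0
Initialize: end = 4
Initialize: count = 0
Entering loop: while l < end:
After iteration 1: l = 1, end = 3, count = 0
After iteration 2: l = 2, end = 2, count = 0
Loop ends.

Final answer: 0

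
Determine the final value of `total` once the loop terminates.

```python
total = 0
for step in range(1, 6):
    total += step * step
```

Let's trace through this code step by step.

Initialize: total = 0
Entering loop: for step in range(1, 6):
After iteration 1: step = 1, total = 1
After iteration 2: step = 2, total = 5
After iteration 3: step = 3, total = 14
After iteration 4: step = 4, total = 30
After iteration 5: step = 5, total = 55
Loop ends.

Final answer: 55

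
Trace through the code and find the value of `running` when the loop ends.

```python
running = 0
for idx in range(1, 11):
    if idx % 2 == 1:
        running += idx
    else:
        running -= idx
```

Let's trace through this code step by step.

Initialize: running = 0
Entering loop: for idx in range(1, 11):
After iteration 1: idx = 1, running = 1
After iteration 2: idx = 2, running = -1
After iteration 3: idx = 3, running = 2
After iteration 4: idx = 4, running = -2
After iteration 5: idx = 5, running = 3
After iteration 6: idx = 6, running = -3
After iteration 7: idx = 7, running = 4
After iteration 8: idx = 8, running = -4
After iteration 9: idx = 9, running = 5
After iteration 10: idx = 10, running = -5
Loop ends.

Final answer: -5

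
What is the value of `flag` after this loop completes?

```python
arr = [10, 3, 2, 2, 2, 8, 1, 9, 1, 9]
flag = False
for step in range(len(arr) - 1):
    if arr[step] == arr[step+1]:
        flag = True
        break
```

Let's trace through this code step by step.

Initialize: arr = [10, 3, 2, 2, 2, 8, 1, 9, 1, 9]
Initialize: flag = False
Entering loop: for step in range(len(arr) - 1):
After iteration 1: step = 0, flag = False
After iteration 2: step = 1, flag = False
After iteration 3: step = 2, flag = True
Loop ends.

Final answer: True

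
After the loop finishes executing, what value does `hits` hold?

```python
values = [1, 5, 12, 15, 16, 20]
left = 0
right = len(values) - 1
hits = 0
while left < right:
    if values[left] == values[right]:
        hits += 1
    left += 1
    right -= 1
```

Let's trace through this code step by step.

Initialize: values = [1, 5, 12, 15, 16, 20]
Initialize: left = 0
Initialize: right = 5
Initialize: hits = 0
Entering loop: while left < right:
After iteration 1: left = 1, right = 4, hits = 0
After iteration 2: left = 2, right = 3, hits = 0
After iteration 3: left = 3, right = 2, hits = 0
Loop ends.

Final answer: 0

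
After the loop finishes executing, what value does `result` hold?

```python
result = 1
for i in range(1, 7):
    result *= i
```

Let's trace through this code step by step.

Initialize: result = 1
Entering loop: for i in range(1, 7):
After iteration 1: i = 1, result = 1
After iteration 2: i = 2, result = 2
After iteration 3: i = 3, result = 6
After iteration 4: i = 4, result = 24
After iteration 5: i = 5, result = 120
After iteration 6: i = 6, result = 720
Loop ends.

Final answer: 720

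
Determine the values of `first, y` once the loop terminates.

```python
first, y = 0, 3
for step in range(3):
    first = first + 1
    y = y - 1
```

Let's trace through this code step by step.

Initialize: first = 0
Initialize: y = 3
Entering loop: for step in range(3):
After iteration 1: step = 0, first = 1, y = 2
After iteration 2: step = 1, first = 2, y = 1
After iteration 3: step = 2, first = 3, y = 0
Loop ends.

Final answer: 3, 0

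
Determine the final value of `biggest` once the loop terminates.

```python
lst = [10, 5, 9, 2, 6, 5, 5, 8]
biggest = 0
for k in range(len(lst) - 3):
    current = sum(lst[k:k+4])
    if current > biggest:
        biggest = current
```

Let's trace through this code step by step.

Initialize: lst = [10, 5, 9, 2, 6, 5, 5, 8]
Initialize: biggest = 0
Entering loop: for k in range(len(lst) - 3):
After iteration 1: k = 0, biggest = 26, current = 26
After iteration 2: k = 1, biggest = 26, current = 22
After iteration 3: k = 2, biggest = 26, current = 22
After iteration 4: k = 3, biggest = 26, current = 18
After iteration 5: k = 4, biggest = 26, current = 24
Loop ends.

Final answer: 26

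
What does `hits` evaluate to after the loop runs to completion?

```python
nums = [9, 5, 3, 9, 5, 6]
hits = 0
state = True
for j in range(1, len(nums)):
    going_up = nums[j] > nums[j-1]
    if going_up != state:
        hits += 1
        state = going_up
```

Let's trace through this code step by step.

Initialize: nums = [9, 5, 3, 9, 5, 6]
Initialize: hits = 0
Initialize: state = True
Entering loop: for j in range(1, len(nums)):
After iteration 1: j = 1, hits = 1, state = False, going_up = False
After iteration 2: j = 2, hits = 1, state = False, going_up = False
After iteration 3: j = 3, hits = 2, state = True, going_up = True
After iteration 4: j = 4, hits = 3, state = False, going_up = False
After iteration 5: j = 5, hits = 4, state = True, going_up = True
Loop ends.

Final answer: 4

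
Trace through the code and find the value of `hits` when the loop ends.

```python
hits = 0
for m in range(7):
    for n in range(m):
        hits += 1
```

Let's trace through this code step by step.

Initialize: hits = 0
Entering loop: for m in range(7):
After iteration 1: m = 0, hits = 0
After iteration 2: m = 1, hits = 1, n = 0
After iteration 3: m = 2, hits = 3, n = 1
After iteration 4: m = 3, hits = 6, n = 2
After iteration 5: m = 4, hits = 10, n = 3
After iteration 6: m = 5, hits = 15, n = 4
After iteration 7: m = 6, hits = 21, n = 5
Loop ends.

Final answer: 21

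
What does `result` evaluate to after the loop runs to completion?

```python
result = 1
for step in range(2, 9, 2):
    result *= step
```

Let's trace through this code step by step.

Initialize: result = 1
Entering loop: for step in range(2, 9, 2):
After iteration 1: step = 2, result = 2
After iteration 2: step = 4, result = 8
After iteration 3: step = 6, result = 48
After iteration 4: step = 8, result = 384
Loop ends.

Final answer: 384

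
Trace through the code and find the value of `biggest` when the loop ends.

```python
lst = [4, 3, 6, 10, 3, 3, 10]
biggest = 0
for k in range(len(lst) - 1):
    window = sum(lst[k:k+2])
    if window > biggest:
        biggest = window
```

Let's trace through this code step by step.

Initialize: lst = [4, 3, 6, 10, 3, 3, 10]
Initialize: biggest = 0
Entering loop: for k in range(len(lst) - 1):
After iteration 1: k = 0, biggest = 7, window = 7
After iteration 2: k = 1, biggest = 9, window = 9
After iteration 3: k = 2, biggest = 16, window = 16
After iteration 4: k = 3, biggest = 16, window = 13
After iteration 5: k = 4, biggest = 16, window = 6
After iteration 6: k = 5, biggest = 16, window = 13
Loop ends.

Final answer: 16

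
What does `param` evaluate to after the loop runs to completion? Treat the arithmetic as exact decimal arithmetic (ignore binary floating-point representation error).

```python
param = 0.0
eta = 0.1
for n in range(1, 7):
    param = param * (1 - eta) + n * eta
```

Let's trace through this code step by step.

Initialize: param = 0.0
Initialize: eta = 0.1
Entering loop: for n in range(1, 7):
After iteration 1: n = 1, param = 0.1
After iteration 2: n = 2, param = 0.29
After iteration 3: n = 3, param = 0.561
After iteration 4: n = 4, param = 0.9049
After iteration 5: n = 5, param = 1.31441
After iteration 6: n = 6, param = 1.782969
Loop ends.

Final answer: 1.782969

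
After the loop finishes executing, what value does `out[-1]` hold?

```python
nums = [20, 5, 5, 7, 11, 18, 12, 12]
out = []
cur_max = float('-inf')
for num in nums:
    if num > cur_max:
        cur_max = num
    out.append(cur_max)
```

Let's trace through this code step by step.

Initialize: nums = [20, 5, 5, 7, 11, 18, 12, 12]
Initialize: out = []
Initialize: cur_max = -inf
Entering loop: for num in nums:
After iteration 1: num = 20, out = [20], cur_max = 20
After iteration 2: num = 5, out = [20, 20], cur_max = 20
After iteration 3: num = 5, out = [20, 20, 20], cur_max = 20
After iteration 4: num = 7, out = [20, 20, 20, 20], cur_max = 20
After iteration 5: num = 11, out = [20, 20, 20, 20, 20], cur_max = 20
After iteration 6: num = 18, out = [20, 20, 20, 20, 20, 20], cur_max = 20
After iteration 7: num = 12, out = [20, 20, 20, 20, 20, 20, 20], cur_max = 20
After iteration 8: num = 12, out = [20, 20, 20, 20, 20, 20, 20, 20], cur_max = 20
Loop ends.
out[-1] = 20

Final answer: 20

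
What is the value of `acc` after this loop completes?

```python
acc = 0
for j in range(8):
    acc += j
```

Let's trace through this code step by step.

Initialize: acc = 0
Entering loop: for j in range(8):
After iteration 1: j = 0, acc = 0
After iteration 2: j = 1, acc = 1
After iteration 3: j = 2, acc = 3
After iteration 4: j = 3, acc = 6
After iteration 5: j = 4, acc = 10
After iteration 6: j = 5, acc = 15
After iteration 7: j = 6, acc = 21
After iteration 8: j = 7, acc = 28
Loop ends.

Final answer: 28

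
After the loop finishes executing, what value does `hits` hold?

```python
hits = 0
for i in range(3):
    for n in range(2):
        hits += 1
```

Let's trace through this code step by step.

Initialize: hits = 0
Entering loop: for i in range(3):
After iteration 1: i = 0, hits = 2
After iteration 2: i = 1, hits = 4
After iteration 3: i = 2, hits = 6
Loop ends.

Final answer: 6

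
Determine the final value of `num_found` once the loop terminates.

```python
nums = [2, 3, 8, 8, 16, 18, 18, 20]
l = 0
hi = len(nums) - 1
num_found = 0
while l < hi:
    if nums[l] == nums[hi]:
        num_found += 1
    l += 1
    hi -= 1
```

Let's trace through this code step by step.

Initialize: nums = [2, 3, 8, 8, 16, 18, 18, 20]
Initialize: l = 0
Initialize: hi = 7
Initialize: num_found = 0
Entering loop: while l < hi:
After iteration 1: l = 1, hi = 6, num_found = 0
After iteration 2: l = 2, hi = 5, num_found = 0
After iteration 3: l = 3, hi = 4, num_found = 0
After iteration 4: l = 4, hi = 3, num_found = 0
Loop ends.

Final answer: 0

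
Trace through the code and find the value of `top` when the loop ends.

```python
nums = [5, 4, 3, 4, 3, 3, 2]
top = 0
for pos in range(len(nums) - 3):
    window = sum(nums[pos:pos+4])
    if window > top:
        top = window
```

Let's trace through this code step by step.

Initialize: nums = [5, 4, 3, 4, 3, 3, 2]
Initialize: top = 0
Entering loop: for pos in range(len(nums) - 3):
After iteration 1: pos = 0, top = 16, window = 16
After iteration 2: pos = 1, top = 16, window = 14
After iteration 3: pos = 2, top = 16, window = 13
After iteration 4: pos = 3, top = 16, window = 12
Loop ends.

Final answer: 16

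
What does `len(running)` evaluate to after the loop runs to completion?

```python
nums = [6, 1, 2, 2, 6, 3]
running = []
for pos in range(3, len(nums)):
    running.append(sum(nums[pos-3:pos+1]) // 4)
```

Let's trace through this code step by step.

Initialize: nums = [6, 1, 2, 2, 6, 3]
Initialize: running = []
Entering loop: for pos in range(3, len(nums)):
After iteration 1: pos = 3, running = [2]
After iteration 2: pos = 4, running = [2, 2]
After iteration 3: pos = 5, running = [2, 2, 3]
Loop ends.
len(running) = 3

Final answer: 3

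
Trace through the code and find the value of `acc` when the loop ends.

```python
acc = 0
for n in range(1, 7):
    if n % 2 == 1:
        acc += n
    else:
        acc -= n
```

Let's trace through this code step by step.

Initialize: acc = 0
Entering loop: for n in range(1, 7):
After iteration 1: n = 1, acc = 1
After iteration 2: n = 2, acc = -1
After iteration 3: n = 3, acc = 2
After iteration 4: n = 4, acc = -2
After iteration 5: n = 5, acc = 3
After iteration 6: n = 6, acc = -3
Loop ends.

Final answer: -3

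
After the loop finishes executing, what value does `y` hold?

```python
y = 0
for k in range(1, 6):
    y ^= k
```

Let's trace through this code step by step.

Initialize: y = 0
Entering loop: for k in range(1, 6):
After iteration 1: k = 1, y = 1
After iteration 2: k = 2, y = 3
After iteration 3: k = 3, y = 0
After iteration 4: k = 4, y = 4
After iteration 5: k = 5, y = 1
Loop ends.

Final answer: 1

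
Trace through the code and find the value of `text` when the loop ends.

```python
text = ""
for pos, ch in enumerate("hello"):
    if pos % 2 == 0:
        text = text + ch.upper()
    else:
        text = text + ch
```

Let's trace through this code step by step.

Initialize: text = ''
Entering loop: for pos, ch in enumerate("hello"):
After iteration 1: pos = 0, ch = 'h', text = 'H'
After iteration 2: pos = 1, ch = 'e', text = 'He'
After iteration 3: pos = 2, ch = 'l', text = 'HeL'
After iteration 4: pos = 3, ch = 'l', text = 'HeLl'
After iteration 5: pos = 4, ch = 'o', text = 'HeLlO'
Loop ends.

Final answer: 'HeLlO'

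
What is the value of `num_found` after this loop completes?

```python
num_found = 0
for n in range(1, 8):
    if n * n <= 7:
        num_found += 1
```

Let's trace through this code step by step.

Initialize: num_found = 0
Entering loop: for n in range(1, 8):
After iteration 1: n = 1, num_found = 1
After iteration 2: n = 2, num_found = 2
After iteration 3: n = 3, num_found = 2
After iteration 4: n = 4, num_found = 2
After iteration 5: n = 5, num_found = 2
After iteration 6: n = 6, num_found = 2
After iteration 7: n = 7, num_found = 2
Loop ends.

Final answer: 2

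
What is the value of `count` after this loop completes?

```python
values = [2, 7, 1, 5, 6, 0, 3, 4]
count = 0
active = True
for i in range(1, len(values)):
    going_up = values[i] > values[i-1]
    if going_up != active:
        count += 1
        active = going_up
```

Let's trace through this code step by step.

Initialize: values = [2, 7, 1, 5, 6, 0, 3, 4]
Initialize: count = 0
Initialize: active = True
Entering loop: for i in range(1, len(values)):
After iteration 1: i = 1, count = 0, active = True, going_up = True
After iteration 2: i = 2, count = 1, active = False, going_up = False
After iteration 3: i = 3, count = 2, active = True, going_up = True
After iteration 4: i = 4, count = 2, active = True, going_up = True
After iteration 5: i = 5, count = 3, active = False, going_up = False
After iteration 6: i = 6, count = 4, active = True, going_up = True
After iteration 7: i = 7, count = 4, active = True, going_up = True
Loop ends.

Final answer: 4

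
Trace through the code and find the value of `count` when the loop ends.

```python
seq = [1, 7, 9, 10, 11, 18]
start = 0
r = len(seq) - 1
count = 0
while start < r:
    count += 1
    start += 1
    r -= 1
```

Let's trace through this code step by step.

Initialize: seq = [1, 7, 9, 10, 11, 18]
Initialize: start = 0
Initialize: r = 5
Initialize: count = 0
Entering loop: while start < r:
After iteration 1: start = 1, r = 4, count = 1
After iteration 2: start = 2, r = 3, count = 2
After iteration 3: start = 3, r = 2, count = 3
Loop ends.

Final answer: 3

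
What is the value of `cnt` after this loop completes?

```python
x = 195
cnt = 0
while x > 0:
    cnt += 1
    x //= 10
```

Let's trace through this code step by step.

Initialize: x = 195
Initialize: cnt = 0
Entering loop: while x > 0:
After iteration 1: x = 19, cnt = 1
After iteration 2: x = 1, cnt = 2
After iteration 3: x = 0, cnt = 3
Loop ends.

Final answer: 3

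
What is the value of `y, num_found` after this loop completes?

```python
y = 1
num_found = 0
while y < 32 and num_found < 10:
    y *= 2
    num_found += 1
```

Let's trace through this code step by step.

Initialize: y = 1
Initialize: num_found = 0
Entering loop: while y < 32 and num_found < 10:
After iteration 1: y = 2, num_found = 1
After iteration 2: y = 4, num_found = 2
After iteration 3: y = 8, num_found = 3
After iteration 4: y = 16, num_found = 4
After iteration 5: y = 32, num_found = 5
Loop ends.

Final answer: 32, 5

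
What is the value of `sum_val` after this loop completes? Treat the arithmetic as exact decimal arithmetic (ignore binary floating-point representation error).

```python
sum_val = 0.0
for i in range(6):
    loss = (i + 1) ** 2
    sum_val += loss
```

Let's trace through this code step by step.

Initialize: sum_val = 0.0
Entering loop: for i in range(6):
After iteration 1: i = 0, sum_val = 1.0, loss = 1
After iteration 2: i = 1, sum_val = 5.0, loss = 4
After iteration 3: i = 2, sum_val = 14.0, loss = 9
After iteration 4: i = 3, sum_val = 30.0, loss = 16
After iteration 5: i = 4, sum_val = 55.0, loss = 25
After iteration 6: i = 5, sum_val = 91.0, loss = 36
Loop ends.

Final answer: 91.0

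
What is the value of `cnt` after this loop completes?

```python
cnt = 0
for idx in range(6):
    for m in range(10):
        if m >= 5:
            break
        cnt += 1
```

Let's trace through this code step by step.

Initialize: cnt = 0
Entering loop: for idx in range(6):
After iteration 1: idx = 0, cnt = 5
After iteration 2: idx = 1, cnt = 10
After iteration 3: idx = 2, cnt = 15
After iteration 4: idx = 3, cnt = 20
After iteration 5: idx = 4, cnt = 25
After iteration 6: idx = 5, cnt = 30
Loop ends.

Final answer: 30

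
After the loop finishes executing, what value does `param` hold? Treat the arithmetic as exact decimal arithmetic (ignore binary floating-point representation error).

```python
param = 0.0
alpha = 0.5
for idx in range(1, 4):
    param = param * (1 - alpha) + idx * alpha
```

Let's trace through this code step by step.

Initialize: param = 0.0
Initialize: alpha = 0.5
Entering loop: for idx in range(1, 4):
After iteration 1: idx = 1, param = 0.5
After iteration 2: idx = 2, param = 1.25
After iteration 3: idx = 3, param = 2.125
Loop ends.

Final answer: 2.125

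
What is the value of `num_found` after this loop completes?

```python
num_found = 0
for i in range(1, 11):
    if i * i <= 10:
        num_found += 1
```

Let's trace through this code step by step.

Initialize: num_found = 0
Entering loop: for i in range(1, 11):
After iteration 1: i = 1, num_found = 1
After iteration 2: i = 2, num_found = 2
After iteration 3: i = 3, num_found = 3
After iteration 4: i = 4, num_found = 3
After iteration 5: i = 5, num_found = 3
After iteration 6: i = 6, num_found = 3
After iteration 7: i = 7, num_found = 3
After iteration 8: i = 8, num_found = 3
After iteration 9: i = 9, num_found = 3
After iteration 10: i = 10, num_found = 3
Loop ends.

Final answer: 3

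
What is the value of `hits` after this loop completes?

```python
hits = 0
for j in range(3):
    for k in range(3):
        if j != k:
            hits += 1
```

Let's trace through this code step by step.

Initialize: hits = 0
Entering loop: for j in range(3):
After iteration 1: j = 0, hits = 2
After iteration 2: j = 1, hits = 4
After iteration 3: j = 2, hits = 6
Loop ends.

Final answer: 6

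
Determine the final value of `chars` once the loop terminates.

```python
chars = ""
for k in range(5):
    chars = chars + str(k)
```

Let's trace through this code step by step.

Initialize: chars = ''
Entering loop: for k in range(5):
After iteration 1: k = 0, chars = '0'
After iteration 2: k = 1, chars = '01'
After iteration 3: k = 2, chars = '012'
After iteration 4: k = 3, chars = '0123'
After iteration 5: k = 4, chars = '01234'
Loop ends.

Final answer: '01234'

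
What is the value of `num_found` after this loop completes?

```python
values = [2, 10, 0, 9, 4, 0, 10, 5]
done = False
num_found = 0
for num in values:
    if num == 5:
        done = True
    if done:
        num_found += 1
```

Let's trace through this code step by step.

Initialize: values = [2, 10, 0, 9, 4, 0, 10, 5]
Initialize: done = False
Initialize: num_found = 0
Entering loop: for num in values:
After iteration 1: num = 2, done = False, num_found = 0
After iteration 2: num = 10, done = False, num_found = 0
After iteration 3: num = 0, done = False, num_found = 0
After iteration 4: num = 9, done = False, num_found = 0
After iteration 5: num = 4, done = False, num_found = 0
After iteration 6: num = 0, done = False, num_found = 0
After iteration 7: num = 10, done = False, num_found = 0
After iteration 8: num = 5, done = True, num_found = 1
Loop ends.

Final answer: 1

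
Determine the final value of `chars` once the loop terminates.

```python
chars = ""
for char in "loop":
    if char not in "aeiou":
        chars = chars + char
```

Let's trace through this code step by step.

Initialize: chars = ''
Entering loop: for char in "loop":
After iteration 1: char = 'l', chars = 'l'
After iteration 2: char = 'o', chars = 'l'
After iteration 3: char = 'o', chars = 'l'
After iteration 4: char = 'p', chars = 'lp'
Loop ends.

Final answer: 'lp'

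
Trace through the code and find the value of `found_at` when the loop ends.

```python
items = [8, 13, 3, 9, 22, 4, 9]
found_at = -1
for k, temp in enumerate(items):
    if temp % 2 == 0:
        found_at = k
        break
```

Let's trace through this code step by step.

Initialize: items = [8, 13, 3, 9, 22, 4, 9]
Initialize: found_at = -1
Entering loop: for k, temp in enumerate(items):
After iteration 1: k = 0, temp = 8, found_at = 0
Loop ends.

Final answer: 0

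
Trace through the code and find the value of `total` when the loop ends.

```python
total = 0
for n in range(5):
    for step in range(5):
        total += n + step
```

Let's trace through this code step by step.

Initialize: total = 0
Entering loop: for n in range(5):
After iteration 1: n = 0, total = 10
After iteration 2: n = 1, total = 25
After iteration 3: n = 2, total = 45
After iteration 4: n = 3, total = 70
After iteration 5: n = 4, total = 100
Loop ends.

Final answer: 100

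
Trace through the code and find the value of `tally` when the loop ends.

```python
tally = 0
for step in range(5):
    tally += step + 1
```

Let's trace through this code step by step.

Initialize: tally = 0
Entering loop: for step in range(5):
After iteration 1: step = 0, tally = 1
After iteration 2: step = 1, tally = 3
After iteration 3: step = 2, tally = 6
After iteration 4: step = 3, tally = 10
After iteration 5: step = 4, tally = 15
Loop ends.

Final answer: 15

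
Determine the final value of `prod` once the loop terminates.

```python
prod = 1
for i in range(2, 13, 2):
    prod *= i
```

Let's trace through this code step by step.

Initialize: prod = 1
Entering loop: for i in range(2, 13, 2):
After iteration 1: i = 2, prod = 2
After iteration 2: i = 4, prod = 8
After iteration 3: i = 6, prod = 48
After iteration 4: i = 8, prod = 384
After iteration 5: i = 10, prod = 3840
After iteration 6: i = 12, prod = 46080
Loop ends.

Final answer: 46080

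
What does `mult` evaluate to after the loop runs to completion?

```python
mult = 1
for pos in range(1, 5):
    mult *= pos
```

Let's trace through this code step by step.

Initialize: mult = 1
Entering loop: for pos in range(1, 5):
After iteration 1: pos = 1, mult = 1
After iteration 2: pos = 2, mult = 2
After iteration 3: pos = 3, mult = 6
After iteration 4: pos = 4, mult = 24
Loop ends.

Final answer: 24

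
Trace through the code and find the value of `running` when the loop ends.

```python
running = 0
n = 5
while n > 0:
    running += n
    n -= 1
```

Let's trace through this code step by step.

Initialize: running = 0
Initialize: n = 5
Entering loop: while n > 0:
After iteration 1: running = 5, n = 4
After iteration 2: running = 9, n = 3
After iteration 3: running = 12, n = 2
After iteration 4: running = 14, n = 1
After iteration 5: running = 15, n = 0
Loop ends.

Final answer: 15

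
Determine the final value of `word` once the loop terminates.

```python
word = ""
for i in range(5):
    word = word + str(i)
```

Let's trace through this code step by step.

Initialize: word = ''
Entering loop: for i in range(5):
After iteration 1: i = 0, word = '0'
After iteration 2: i = 1, word = '01'
After iteration 3: i = 2, word = '012'
After iteration 4: i = 3, word = '0123'
After iteration 5: i = 4, word = '01234'
Loop ends.

Final answer: '01234'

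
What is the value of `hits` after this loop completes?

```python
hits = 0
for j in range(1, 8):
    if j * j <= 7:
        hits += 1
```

Let's trace through this code step by step.

Initialize: hits = 0
Entering loop: for j in range(1, 8):
After iteration 1: j = 1, hits = 1
After iteration 2: j = 2, hits = 2
After iteration 3: j = 3, hits = 2
After iteration 4: j = 4, hits = 2
After iteration 5: j = 5, hits = 2
After iteration 6: j = 6, hits = 2
After iteration 7: j = 7, hits = 2
Loop ends.

Final answer: 2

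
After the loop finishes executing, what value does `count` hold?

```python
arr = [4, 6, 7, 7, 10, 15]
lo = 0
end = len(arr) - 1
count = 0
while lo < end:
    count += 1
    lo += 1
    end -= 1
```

Let's trace through this code step by step.

Initialize: arr = [4, 6, 7, 7, 10, 15]
Initialize: lo = 0
Initialize: end = 5
Initialize: count = 0
Entering loop: while lo < end:
After iteration 1: lo = 1, end = 4, count = 1
After iteration 2: lo = 2, end = 3, count = 2
After iteration 3: lo = 3, end = 2, count = 3
Loop ends.

Final answer: 3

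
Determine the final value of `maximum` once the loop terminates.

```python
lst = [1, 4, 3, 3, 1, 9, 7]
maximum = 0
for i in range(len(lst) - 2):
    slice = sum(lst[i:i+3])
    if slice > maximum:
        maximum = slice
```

Let's trace through this code step by step.

Initialize: lst = [1, 4, 3, 3, 1, 9, 7]
Initialize: maximum = 0
Entering loop: for i in range(len(lst) - 2):
After iteration 1: i = 0, maximum = 8, slice = 8
After iteration 2: i = 1, maximum = 10, slice = 10
After iteration 3: i = 2, maximum = 10, slice = 7
After iteration 4: i = 3, maximum = 13, slice = 13
After iteration 5: i = 4, maximum = 17, slice = 17
Loop ends.

Final answer: 17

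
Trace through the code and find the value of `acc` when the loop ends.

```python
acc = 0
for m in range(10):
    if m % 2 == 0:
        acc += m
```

Let's trace through this code step by step.

Initialize: acc = 0
Entering loop: for m in range(10):
After iteration 1: m = 0, acc = 0
After iteration 2: m = 1, acc = 0
After iteration 3: m = 2, acc = 2
After iteration 4: m = 3, acc = 2
After iteration 5: m = 4, acc = 6
After iteration 6: m = 5, acc = 6
After iteration 7: m = 6, acc = 12
After iteration 8: m = 7, acc = 12
After iteration 9: m = 8, acc = 20
After iteration 10: m = 9, acc = 20
Loop ends.

Final answer: 20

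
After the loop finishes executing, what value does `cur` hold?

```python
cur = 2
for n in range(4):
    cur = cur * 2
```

Let's trace through this code step by step.

Initialize: cur = 2
Entering loop: for n in range(4):
After iteration 1: n = 0, cur = 4
After iteration 2: n = 1, cur = 8
After iteration 3: n = 2, cur = 16
After iteration 4: n = 3, cur = 32
Loop ends.

Final answer: 32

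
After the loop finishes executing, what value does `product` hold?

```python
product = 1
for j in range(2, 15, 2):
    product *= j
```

Let's trace through this code step by step.

Initialize: product = 1
Entering loop: for j in range(2, 15, 2):
After iteration 1: j = 2, product = 2
After iteration 2: j = 4, product = 8
After iteration 3: j = 6, product = 48
After iteration 4: j = 8, product = 384
After iteration 5: j = 10, product = 3840
After iteration 6: j = 12, product = 46080
After iteration 7: j = 14, product = 645120
Loop ends.

Final answer: 645120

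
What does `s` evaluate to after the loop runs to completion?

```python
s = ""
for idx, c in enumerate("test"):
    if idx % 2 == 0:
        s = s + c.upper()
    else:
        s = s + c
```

Let's trace through this code step by step.

Initialize: s = ''
Entering loop: for idx, c in enumerate("test"):
After iteration 1: idx = 0, c = 't', s = 'T'
After iteration 2: idx = 1, c = 'e', s = 'Te'
After iteration 3: idx = 2, c = 's', s = 'TeS'
After iteration 4: idx = 3, c = 't', s = 'TeSt'
Loop ends.

Final answer: 'TeSt'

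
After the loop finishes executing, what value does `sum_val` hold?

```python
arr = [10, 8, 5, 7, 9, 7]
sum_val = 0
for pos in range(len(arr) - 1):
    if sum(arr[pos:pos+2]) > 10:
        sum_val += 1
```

Let's trace through this code step by step.

Initialize: arr = [10, 8, 5, 7, 9, 7]
Initialize: sum_val = 0
Entering loop: for pos in range(len(arr) - 1):
After iteration 1: pos = 0, sum_val = 1
After iteration 2: pos = 1, sum_val = 2
After iteration 3: pos = 2, sum_val = 3
After iteration 4: pos = 3, sum_val = 4
After iteration 5: pos = 4, sum_val = 5
Loop ends.

Final answer: 5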